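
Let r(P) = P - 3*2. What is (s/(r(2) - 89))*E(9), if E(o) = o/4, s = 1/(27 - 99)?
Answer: 1/2976 ≈ 0.00033602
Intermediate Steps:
s = -1/72 (s = 1/(-72) = -1/72 ≈ -0.013889)
r(P) = -6 + P (r(P) = P - 6 = -6 + P)
E(o) = o/4 (E(o) = o*(¼) = o/4)
(s/(r(2) - 89))*E(9) = (-1/72/((-6 + 2) - 89))*((¼)*9) = (-1/72/(-4 - 89))*(9/4) = (-1/72/(-93))*(9/4) = -1/93*(-1/72)*(9/4) = (1/6696)*(9/4) = 1/2976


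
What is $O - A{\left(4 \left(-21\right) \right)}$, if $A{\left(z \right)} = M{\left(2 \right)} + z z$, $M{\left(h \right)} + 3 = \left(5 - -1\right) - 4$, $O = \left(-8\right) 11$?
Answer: $-7143$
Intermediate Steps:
$O = -88$
$M{\left(h \right)} = -1$ ($M{\left(h \right)} = -3 + \left(\left(5 - -1\right) - 4\right) = -3 + \left(\left(5 + 1\right) - 4\right) = -3 + \left(6 - 4\right) = -3 + 2 = -1$)
$A{\left(z \right)} = -1 + z^{2}$ ($A{\left(z \right)} = -1 + z z = -1 + z^{2}$)
$O - A{\left(4 \left(-21\right) \right)} = -88 - \left(-1 + \left(4 \left(-21\right)\right)^{2}\right) = -88 - \left(-1 + \left(-84\right)^{2}\right) = -88 - \left(-1 + 7056\right) = -88 - 7055 = -7143$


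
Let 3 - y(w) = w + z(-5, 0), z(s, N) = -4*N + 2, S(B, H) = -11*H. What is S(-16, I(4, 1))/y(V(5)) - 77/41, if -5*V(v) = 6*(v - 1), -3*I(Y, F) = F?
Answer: -4444/3567 ≈ -1.2459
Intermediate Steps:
I(Y, F) = -F/3
V(v) = 6/5 - 6*v/5 (V(v) = -6*(v - 1)/5 = -6*(-1 + v)/5 = -(-6 + 6*v)/5 = 6/5 - 6*v/5)
z(s, N) = 2 - 4*N
y(w) = 1 - w (y(w) = 3 - (w + (2 - 4*0)) = 3 - (w + (2 + 0)) = 3 - (w + 2) = 3 - (2 + w) = 3 + (-2 - w) = 1 - w)
S(-16, I(4, 1))/y(V(5)) - 77/41 = (-(-11)/3)/(1 - (6/5 - 6/5*5)) - 77/41 = (-11*(-⅓))/(1 - (6/5 - 6)) - 77*1/41 = 11/(3*(1 - 1*(-24/5))) - 77/41 = 11/(3*(1 + 24/5)) - 77/41 = 11/(3*(29/5)) - 77/41 = (11/3)*(5/29) - 77/41 = 55/87 - 77/41 = -4444/3567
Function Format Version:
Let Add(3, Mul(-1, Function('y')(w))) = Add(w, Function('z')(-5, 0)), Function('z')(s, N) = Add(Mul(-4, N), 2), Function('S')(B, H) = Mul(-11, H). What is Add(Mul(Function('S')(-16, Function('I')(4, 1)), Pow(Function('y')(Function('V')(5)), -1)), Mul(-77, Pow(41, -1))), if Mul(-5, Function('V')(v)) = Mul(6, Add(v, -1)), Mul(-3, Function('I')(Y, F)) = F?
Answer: Rational(-4444, 3567) ≈ -1.2459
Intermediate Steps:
Function('I')(Y, F) = Mul(Rational(-1, 3), F)
Function('V')(v) = Add(Rational(6, 5), Mul(Rational(-6, 5), v)) (Function('V')(v) = Mul(Rational(-1, 5), Mul(6, Add(v, -1))) = Mul(Rational(-1, 5), Mul(6, Add(-1, v))) = Mul(Rational(-1, 5), Add(-6, Mul(6, v))) = Add(Rational(6, 5), Mul(Rational(-6, 5), v)))
Function('z')(s, N) = Add(2, Mul(-4, N))
Function('y')(w) = Add(1, Mul(-1, w)) (Function('y')(w) = Add(3, Mul(-1, Add(w, Add(2, Mul(-4, 0))))) = Add(3, Mul(-1, Add(w, Add(2, 0)))) = Add(3, Mul(-1, Add(w, 2))) = Add(3, Mul(-1, Add(2, w))) = Add(3, Add(-2, Mul(-1, w))) = Add(1, Mul(-1, w)))
Add(Mul(Function('S')(-16, Function('I')(4, 1)), Pow(Function('y')(Function('V')(5)), -1)), Mul(-77, Pow(41, -1))) = Add(Mul(Mul(-11, Mul(Rational(-1, 3), 1)), Pow(Add(1, Mul(-1, Add(Rational(6, 5), Mul(Rational(-6, 5), 5)))), -1)), Mul(-77, Pow(41, -1))) = Add(Mul(Mul(-11, Rational(-1, 3)), Pow(Add(1, Mul(-1, Add(Rational(6, 5), -6))), -1)), Mul(-77, Rational(1, 41))) = Add(Mul(Rational(11, 3), Pow(Add(1, Mul(-1, Rational(-24, 5))), -1)), Rational(-77, 41)) = Add(Mul(Rational(11, 3), Pow(Add(1, Rational(24, 5)), -1)), Rational(-77, 41)) = Add(Mul(Rational(11, 3), Pow(Rational(29, 5), -1)), Rational(-77, 41)) = Add(Mul(Rational(11, 3), Rational(5, 29)), Rational(-77, 41)) = Add(Rational(55, 87), Rational(-77, 41)) = Rational(-4444, 3567)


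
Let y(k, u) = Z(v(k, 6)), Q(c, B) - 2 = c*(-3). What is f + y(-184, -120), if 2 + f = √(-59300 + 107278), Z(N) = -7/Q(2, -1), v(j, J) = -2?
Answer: -¼ + √47978 ≈ 218.79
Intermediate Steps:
Q(c, B) = 2 - 3*c (Q(c, B) = 2 + c*(-3) = 2 - 3*c)
Z(N) = 7/4 (Z(N) = -7/(2 - 3*2) = -7/(2 - 6) = -7/(-4) = -7*(-¼) = 7/4)
y(k, u) = 7/4
f = -2 + √47978 (f = -2 + √(-59300 + 107278) = -2 + √47978 ≈ 217.04)
f + y(-184, -120) = (-2 + √47978) + 7/4 = -¼ + √47978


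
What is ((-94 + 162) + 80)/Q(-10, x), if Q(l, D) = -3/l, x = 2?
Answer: 1480/3 ≈ 493.33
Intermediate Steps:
((-94 + 162) + 80)/Q(-10, x) = ((-94 + 162) + 80)/((-3/(-10))) = (68 + 80)/((-3*(-1/10))) = 148/(3/10) = 148*(10/3) = 1480/3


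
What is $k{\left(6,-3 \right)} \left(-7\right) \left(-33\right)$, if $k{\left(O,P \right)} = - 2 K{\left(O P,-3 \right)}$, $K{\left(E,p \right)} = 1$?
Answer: $-462$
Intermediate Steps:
$k{\left(O,P \right)} = -2$ ($k{\left(O,P \right)} = \left(-2\right) 1 = -2$)
$k{\left(6,-3 \right)} \left(-7\right) \left(-33\right) = \left(-2\right) \left(-7\right) \left(-33\right) = 14 \left(-33\right) = -462$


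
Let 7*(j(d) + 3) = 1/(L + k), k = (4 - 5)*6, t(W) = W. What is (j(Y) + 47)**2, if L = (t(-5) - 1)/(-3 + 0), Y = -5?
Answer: 1515361/784 ≈ 1932.9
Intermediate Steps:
L = 2 (L = (-5 - 1)/(-3 + 0) = -6/(-3) = -6*(-1/3) = 2)
k = -6 (k = -1*6 = -6)
j(d) = -85/28 (j(d) = -3 + 1/(7*(2 - 6)) = -3 + (1/7)/(-4) = -3 + (1/7)*(-1/4) = -3 - 1/28 = -85/28)
(j(Y) + 47)**2 = (-85/28 + 47)**2 = (1231/28)**2 = 1515361/784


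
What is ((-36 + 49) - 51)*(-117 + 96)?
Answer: 798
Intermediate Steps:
((-36 + 49) - 51)*(-117 + 96) = (13 - 51)*(-21) = -38*(-21) = 798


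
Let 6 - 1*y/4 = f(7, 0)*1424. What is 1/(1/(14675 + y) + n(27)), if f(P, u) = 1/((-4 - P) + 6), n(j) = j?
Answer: 79191/2138162 ≈ 0.037037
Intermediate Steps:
f(P, u) = 1/(2 - P)
y = 5816/5 (y = 24 - 4*(-1/(-2 + 7))*1424 = 24 - 4*(-1/5)*1424 = 24 - 4*(-1*⅕)*1424 = 24 - (-4)*1424/5 = 24 - 4*(-1424/5) = 24 + 5696/5 = 5816/5 ≈ 1163.2)
1/(1/(14675 + y) + n(27)) = 1/(1/(14675 + 5816/5) + 27) = 1/(1/(79191/5) + 27) = 1/(5/79191 + 27) = 1/(2138162/79191) = 79191/2138162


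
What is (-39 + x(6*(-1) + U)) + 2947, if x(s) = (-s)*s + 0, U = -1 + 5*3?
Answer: 2844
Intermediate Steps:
U = 14 (U = -1 + 15 = 14)
x(s) = -s² (x(s) = -s² + 0 = -s²)
(-39 + x(6*(-1) + U)) + 2947 = (-39 - (6*(-1) + 14)²) + 2947 = (-39 - (-6 + 14)²) + 2947 = (-39 - 1*8²) + 2947 = (-39 - 1*64) + 2947 = (-39 - 64) + 2947 = -103 + 2947 = 2844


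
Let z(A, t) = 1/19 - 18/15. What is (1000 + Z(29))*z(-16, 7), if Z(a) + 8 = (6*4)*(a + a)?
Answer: -259856/95 ≈ -2735.3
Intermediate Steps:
z(A, t) = -109/95 (z(A, t) = 1*(1/19) - 18*1/15 = 1/19 - 6/5 = -109/95)
Z(a) = -8 + 48*a (Z(a) = -8 + (6*4)*(a + a) = -8 + 24*(2*a) = -8 + 48*a)
(1000 + Z(29))*z(-16, 7) = (1000 + (-8 + 48*29))*(-109/95) = (1000 + (-8 + 1392))*(-109/95) = (1000 + 1384)*(-109/95) = 2384*(-109/95) = -259856/95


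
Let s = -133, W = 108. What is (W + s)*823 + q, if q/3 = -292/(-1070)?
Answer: -11007187/535 ≈ -20574.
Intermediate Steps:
q = 438/535 (q = 3*(-292/(-1070)) = 3*(-292*(-1/1070)) = 3*(146/535) = 438/535 ≈ 0.81869)
(W + s)*823 + q = (108 - 133)*823 + 438/535 = -25*823 + 438/535 = -20575 + 438/535 = -11007187/535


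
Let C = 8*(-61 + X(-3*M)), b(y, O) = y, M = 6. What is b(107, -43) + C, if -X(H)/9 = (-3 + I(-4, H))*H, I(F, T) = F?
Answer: -9453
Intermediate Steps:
X(H) = 63*H (X(H) = -9*(-3 - 4)*H = -(-63)*H = 63*H)
C = -9560 (C = 8*(-61 + 63*(-3*6)) = 8*(-61 + 63*(-18)) = 8*(-61 - 1134) = 8*(-1195) = -9560)
b(107, -43) + C = 107 - 9560 = -9453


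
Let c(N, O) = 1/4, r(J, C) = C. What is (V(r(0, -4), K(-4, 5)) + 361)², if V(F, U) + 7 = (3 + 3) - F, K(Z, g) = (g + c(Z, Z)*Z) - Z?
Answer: 132496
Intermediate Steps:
c(N, O) = ¼
K(Z, g) = g - 3*Z/4 (K(Z, g) = (g + Z/4) - Z = g - 3*Z/4)
V(F, U) = -1 - F (V(F, U) = -7 + ((3 + 3) - F) = -7 + (6 - F) = -1 - F)
(V(r(0, -4), K(-4, 5)) + 361)² = ((-1 - 1*(-4)) + 361)² = ((-1 + 4) + 361)² = (3 + 361)² = 364² = 132496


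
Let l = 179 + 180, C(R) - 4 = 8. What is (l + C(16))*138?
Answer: 51198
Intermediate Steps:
C(R) = 12 (C(R) = 4 + 8 = 12)
l = 359
(l + C(16))*138 = (359 + 12)*138 = 371*138 = 51198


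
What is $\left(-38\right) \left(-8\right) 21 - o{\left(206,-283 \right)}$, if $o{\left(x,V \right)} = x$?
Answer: $6178$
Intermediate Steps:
$\left(-38\right) \left(-8\right) 21 - o{\left(206,-283 \right)} = \left(-38\right) \left(-8\right) 21 - 206 = 304 \cdot 21 - 206 = 6384 - 206 = 6178$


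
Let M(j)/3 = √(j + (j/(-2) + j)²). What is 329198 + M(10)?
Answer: 329198 + 3*√35 ≈ 3.2922e+5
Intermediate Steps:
M(j) = 3*√(j + j²/4) (M(j) = 3*√(j + (j/(-2) + j)²) = 3*√(j + (j*(-½) + j)²) = 3*√(j + (-j/2 + j)²) = 3*√(j + (j/2)²) = 3*√(j + j²/4))
329198 + M(10) = 329198 + 3*√(10*(4 + 10))/2 = 329198 + 3*√(10*14)/2 = 329198 + 3*√140/2 = 329198 + 3*(2*√35)/2 = 329198 + 3*√35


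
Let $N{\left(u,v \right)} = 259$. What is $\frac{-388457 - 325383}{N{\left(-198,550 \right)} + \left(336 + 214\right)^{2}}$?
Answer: $- \frac{713840}{302759} \approx -2.3578$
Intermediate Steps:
$\frac{-388457 - 325383}{N{\left(-198,550 \right)} + \left(336 + 214\right)^{2}} = \frac{-388457 - 325383}{259 + \left(336 + 214\right)^{2}} = - \frac{713840}{259 + 550^{2}} = - \frac{713840}{259 + 302500} = - \frac{713840}{302759}$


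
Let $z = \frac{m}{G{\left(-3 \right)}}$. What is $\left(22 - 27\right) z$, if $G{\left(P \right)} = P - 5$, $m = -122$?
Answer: $- \frac{305}{4} \approx -76.25$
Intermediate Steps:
$G{\left(P \right)} = -5 + P$ ($G{\left(P \right)} = P - 5 = -5 + P$)
$z = \frac{61}{4}$ ($z = - \frac{122}{-5 - 3} = - \frac{122}{-8} = \left(-122\right) \left(- \frac{1}{8}\right) = \frac{61}{4} \approx 15.25$)
$\left(22 - 27\right) z = \left(22 - 27\right) \frac{61}{4} = \left(-5\right) \frac{61}{4} = - \frac{305}{4}$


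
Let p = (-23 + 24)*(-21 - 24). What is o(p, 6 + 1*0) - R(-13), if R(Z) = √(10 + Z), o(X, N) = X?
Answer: -45 - I*√3 ≈ -45.0 - 1.732*I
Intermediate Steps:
p = -45 (p = 1*(-45) = -45)
o(p, 6 + 1*0) - R(-13) = -45 - √(10 - 13) = -45 - √(-3) = -45 - I*√3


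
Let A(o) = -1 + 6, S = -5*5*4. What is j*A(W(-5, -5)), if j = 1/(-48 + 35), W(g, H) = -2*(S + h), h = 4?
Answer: -5/13 ≈ -0.38462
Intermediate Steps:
S = -100 (S = -25*4 = -100)
W(g, H) = 192 (W(g, H) = -2*(-100 + 4) = -2*(-96) = 192)
A(o) = 5
j = -1/13 (j = 1/(-13) = -1/13 ≈ -0.076923)
j*A(W(-5, -5)) = -1/13*5 = -5/13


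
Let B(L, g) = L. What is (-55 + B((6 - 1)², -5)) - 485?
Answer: -515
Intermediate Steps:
(-55 + B((6 - 1)², -5)) - 485 = (-55 + (6 - 1)²) - 485 = (-55 + 5²) - 485 = (-55 + 25) - 485 = -30 - 485 = -515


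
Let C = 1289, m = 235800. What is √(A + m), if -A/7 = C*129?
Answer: I*√928167 ≈ 963.41*I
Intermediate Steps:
A = -1163967 (A = -9023*129 = -7*166281 = -1163967)
√(A + m) = √(-1163967 + 235800) = √(-928167) = I*√928167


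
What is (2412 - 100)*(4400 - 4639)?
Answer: -552568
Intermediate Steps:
(2412 - 100)*(4400 - 4639) = 2312*(-239) = -552568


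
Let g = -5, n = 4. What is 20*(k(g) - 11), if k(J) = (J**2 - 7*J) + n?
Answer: 1060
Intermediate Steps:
k(J) = 4 + J**2 - 7*J (k(J) = (J**2 - 7*J) + 4 = 4 + J**2 - 7*J)
20*(k(g) - 11) = 20*((4 + (-5)**2 - 7*(-5)) - 11) = 20*((4 + 25 + 35) - 11) = 20*(64 - 11) = 20*53 = 1060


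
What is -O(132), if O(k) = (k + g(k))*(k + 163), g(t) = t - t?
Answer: -38940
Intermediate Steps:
g(t) = 0
O(k) = k*(163 + k) (O(k) = (k + 0)*(k + 163) = k*(163 + k))
-O(132) = -132*(163 + 132) = -132*295 = -1*38940 = -38940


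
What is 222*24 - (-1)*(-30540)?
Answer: -25212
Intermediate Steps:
222*24 - (-1)*(-30540) = 5328 - 1*30540 = 5328 - 30540 = -25212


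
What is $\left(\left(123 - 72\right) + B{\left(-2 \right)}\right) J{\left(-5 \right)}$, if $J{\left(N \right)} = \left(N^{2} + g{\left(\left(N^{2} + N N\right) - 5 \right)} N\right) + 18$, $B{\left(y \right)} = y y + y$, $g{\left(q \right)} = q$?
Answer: $-9646$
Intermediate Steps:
$B{\left(y \right)} = y + y^{2}$ ($B{\left(y \right)} = y^{2} + y = y + y^{2}$)
$J{\left(N \right)} = 18 + N^{2} + N \left(-5 + 2 N^{2}\right)$ ($J{\left(N \right)} = \left(N^{2} + \left(\left(N^{2} + N N\right) - 5\right) N\right) + 18 = \left(N^{2} + \left(\left(N^{2} + N^{2}\right) - 5\right) N\right) + 18 = \left(N^{2} + \left(2 N^{2} - 5\right) N\right) + 18 = \left(N^{2} + \left(-5 + 2 N^{2}\right) N\right) + 18 = \left(N^{2} + N \left(-5 + 2 N^{2}\right)\right) + 18 = 18 + N^{2} + N \left(-5 + 2 N^{2}\right)$)
$\left(\left(123 - 72\right) + B{\left(-2 \right)}\right) J{\left(-5 \right)} = \left(\left(123 - 72\right) - 2 \left(1 - 2\right)\right) \left(18 + \left(-5\right)^{2} - 5 \left(-5 + 2 \left(-5\right)^{2}\right)\right) = \left(\left(123 - 72\right) - -2\right) \left(18 + 25 - 5 \left(-5 + 2 \cdot 25\right)\right) = \left(51 + 2\right) \left(18 + 25 - 5 \left(-5 + 50\right)\right) = 53 \left(18 + 25 - 225\right) = 53 \left(-182\right) = -9646$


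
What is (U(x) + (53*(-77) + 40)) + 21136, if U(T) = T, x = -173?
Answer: 16922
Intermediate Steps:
(U(x) + (53*(-77) + 40)) + 21136 = (-173 + (53*(-77) + 40)) + 21136 = (-173 + (-4081 + 40)) + 21136 = (-173 - 4041) + 21136 = -4214 + 21136 = 16922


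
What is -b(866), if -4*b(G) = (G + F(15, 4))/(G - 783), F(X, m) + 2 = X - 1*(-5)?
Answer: 221/83 ≈ 2.6627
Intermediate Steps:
F(X, m) = 3 + X (F(X, m) = -2 + (X - 1*(-5)) = -2 + (X + 5) = -2 + (5 + X) = 3 + X)
b(G) = -(18 + G)/(4*(-783 + G)) (b(G) = -(G + (3 + 15))/(4*(G - 783)) = -(G + 18)/(4*(-783 + G)) = -(18 + G)/(4*(-783 + G)))
-b(866) = -(-18 - 1*866)/(4*(-783 + 866)) = -(-18 - 866)/(4*83) = -(-884)/(4*83) = -1*(-221/83) = 221/83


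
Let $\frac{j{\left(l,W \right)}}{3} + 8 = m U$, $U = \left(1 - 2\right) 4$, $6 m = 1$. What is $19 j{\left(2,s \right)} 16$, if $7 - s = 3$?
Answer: $-7904$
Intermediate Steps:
$m = \frac{1}{6}$ ($m = \frac{1}{6} \cdot 1 = \frac{1}{6} \approx 0.16667$)
$s = 4$ ($s = 7 - 3 = 4$)
$U = -4$ ($U = \left(-1\right) 4 = -4$)
$j{\left(l,W \right)} = -26$ ($j{\left(l,W \right)} = -24 + 3 \cdot \frac{1}{6} \left(-4\right) = -24 + 3 \left(- \frac{2}{3}\right) = -24 - 2 = -26$)
$19 j{\left(2,s \right)} 16 = 19 \left(-26\right) 16 = \left(-494\right) 16 = -7904$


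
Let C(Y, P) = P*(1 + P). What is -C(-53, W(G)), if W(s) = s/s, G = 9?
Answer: -2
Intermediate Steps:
W(s) = 1
-C(-53, W(G)) = -(1 + 1) = -2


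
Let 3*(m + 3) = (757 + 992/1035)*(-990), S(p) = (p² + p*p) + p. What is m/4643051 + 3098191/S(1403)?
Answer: 5742854742308/7836583265259 ≈ 0.73283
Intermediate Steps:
S(p) = p + 2*p² (S(p) = (p² + p²) + p = 2*p² + p = p + 2*p²)
m = -17258921/69 (m = -3 + ((757 + 992/1035)*(-990))/3 = -3 + ((784487/1035)*(-990))/3 = -3 + (⅓)*(-17258714/23) = -3 - 17258714/69 = -17258921/69 ≈ -2.5013e+5)
m/4643051 + 3098191/S(1403) = -17258921/69/4643051 + 3098191/((1403*(1 + 2*1403))) = -17258921/69*1/4643051 + 3098191/((1403*(1 + 2806))) = -17258921/320370519 + 3098191/((1403*2807)) = -17258921/320370519 + 3098191/3938221 = 5742854742308/7836583265259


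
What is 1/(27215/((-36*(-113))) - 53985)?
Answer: -4068/219583765 ≈ -1.8526e-5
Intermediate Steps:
1/(27215/((-36*(-113))) - 53985) = 1/(27215/4068 - 53985) = 1/(-219583765/4068) = -4068/219583765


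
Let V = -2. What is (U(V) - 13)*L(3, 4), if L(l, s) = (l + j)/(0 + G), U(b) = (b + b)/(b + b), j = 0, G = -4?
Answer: 9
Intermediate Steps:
U(b) = 1 (U(b) = (2*b)/((2*b)) = (2*b)*(1/(2*b)) = 1)
L(l, s) = -l/4 (L(l, s) = (l + 0)/(0 - 4) = l/(-4) = l*(-¼) = -l/4)
(U(V) - 13)*L(3, 4) = (1 - 13)*(-¼*3) = -12*(-¾) = 9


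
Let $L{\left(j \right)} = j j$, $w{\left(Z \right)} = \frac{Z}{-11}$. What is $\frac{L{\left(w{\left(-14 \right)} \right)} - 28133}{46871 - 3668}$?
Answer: $- \frac{3403897}{5227563} \approx -0.65114$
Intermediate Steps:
$w{\left(Z \right)} = - \frac{Z}{11}$ ($w{\left(Z \right)} = Z \left(- \frac{1}{11}\right) = - \frac{Z}{11}$)
$L{\left(j \right)} = j^{2}$
$\frac{L{\left(w{\left(-14 \right)} \right)} - 28133}{46871 - 3668} = \frac{\left(\left(- \frac{1}{11}\right) \left(-14\right)\right)^{2} - 28133}{46871 - 3668} = \frac{\left(\frac{14}{11}\right)^{2} - 28133}{43203} = \left(\frac{196}{121} - 28133\right) \frac{1}{43203} = \left(- \frac{3403897}{121}\right) \frac{1}{43203} = - \frac{3403897}{5227563}$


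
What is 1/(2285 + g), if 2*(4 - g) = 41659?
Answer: -2/37081 ≈ -5.3936e-5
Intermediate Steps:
g = -41651/2 (g = 4 - ½*41659 = 4 - 41659/2 = -41651/2 ≈ -20826.)
1/(2285 + g) = 1/(2285 - 41651/2) = 1/(-37081/2) = -2/37081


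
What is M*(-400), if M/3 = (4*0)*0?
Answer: 0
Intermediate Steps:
M = 0 (M = 3*((4*0)*0) = 3*(0*0) = 3*0 = 0)
M*(-400) = 0*(-400) = 0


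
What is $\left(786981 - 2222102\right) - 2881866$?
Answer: $-4316987$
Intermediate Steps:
$\left(786981 - 2222102\right) - 2881866 = -1435121 - 2881866 = -4316987$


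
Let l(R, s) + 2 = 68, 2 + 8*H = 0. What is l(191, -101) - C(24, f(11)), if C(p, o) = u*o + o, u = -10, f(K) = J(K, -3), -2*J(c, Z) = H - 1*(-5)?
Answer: 357/8 ≈ 44.625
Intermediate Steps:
H = -¼ (H = -¼ + (⅛)*0 = -¼ + 0 = -¼ ≈ -0.25000)
J(c, Z) = -19/8 (J(c, Z) = -(-¼ - 1*(-5))/2 = -(-¼ + 5)/2 = -½*19/4 = -19/8)
l(R, s) = 66 (l(R, s) = -2 + 68 = 66)
f(K) = -19/8
C(p, o) = -9*o (C(p, o) = -10*o + o = -9*o)
l(191, -101) - C(24, f(11)) = 66 - (-9)*(-19)/8 = 66 - 1*171/8 = 66 - 171/8 = 357/8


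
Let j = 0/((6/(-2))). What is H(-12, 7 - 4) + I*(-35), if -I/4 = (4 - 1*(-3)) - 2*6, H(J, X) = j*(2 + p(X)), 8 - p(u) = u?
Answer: -700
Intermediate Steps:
j = 0 (j = 0/((6*(-½))) = 0/(-3) = 0*(-⅓) = 0)
p(u) = 8 - u
H(J, X) = 0 (H(J, X) = 0*(2 + (8 - X)) = 0*(10 - X) = 0)
I = 20 (I = -4*((4 - 1*(-3)) - 2*6) = -4*((4 + 3) - 12) = -4*(7 - 12) = -4*(-5) = 20)
H(-12, 7 - 4) + I*(-35) = 0 + 20*(-35) = 0 - 700 = -700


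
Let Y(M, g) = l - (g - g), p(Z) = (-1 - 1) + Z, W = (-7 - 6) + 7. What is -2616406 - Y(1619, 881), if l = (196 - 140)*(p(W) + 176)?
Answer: -2625814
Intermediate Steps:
W = -6 (W = -13 + 7 = -6)
p(Z) = -2 + Z
l = 9408 (l = (196 - 140)*((-2 - 6) + 176) = 56*(-8 + 176) = 56*168 = 9408)
Y(M, g) = 9408 (Y(M, g) = 9408 - (g - g) = 9408 - 1*0 = 9408 + 0 = 9408)
-2616406 - Y(1619, 881) = -2616406 - 1*9408 = -2616406 - 9408 = -2625814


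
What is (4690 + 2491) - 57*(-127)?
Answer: 14420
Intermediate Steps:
(4690 + 2491) - 57*(-127) = 7181 + 7239 = 14420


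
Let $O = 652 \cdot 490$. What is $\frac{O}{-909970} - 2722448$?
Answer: $- \frac{247734632604}{90997} \approx -2.7224 \cdot 10^{6}$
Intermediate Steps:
$O = 319480$
$\frac{O}{-909970} - 2722448 = \frac{319480}{-909970} - 2722448 = 319480 \left(- \frac{1}{909970}\right) - 2722448 = - \frac{31948}{90997} - 2722448 = - \frac{247734632604}{90997}$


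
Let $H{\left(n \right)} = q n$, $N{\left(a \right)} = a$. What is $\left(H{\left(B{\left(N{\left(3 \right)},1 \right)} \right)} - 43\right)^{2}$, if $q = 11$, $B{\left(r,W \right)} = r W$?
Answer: $100$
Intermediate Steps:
$B{\left(r,W \right)} = W r$
$H{\left(n \right)} = 11 n$
$\left(H{\left(B{\left(N{\left(3 \right)},1 \right)} \right)} - 43\right)^{2} = \left(11 \cdot 1 \cdot 3 - 43\right)^{2} = \left(11 \cdot 3 - 43\right)^{2} = \left(33 - 43\right)^{2} = \left(-10\right)^{2} = 100$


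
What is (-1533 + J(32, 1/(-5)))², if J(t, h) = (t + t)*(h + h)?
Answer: 60730849/25 ≈ 2.4292e+6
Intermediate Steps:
J(t, h) = 4*h*t (J(t, h) = (2*t)*(2*h) = 4*h*t)
(-1533 + J(32, 1/(-5)))² = (-1533 + 4*32/(-5))² = (-1533 + 4*(-⅕)*32)² = (-1533 - 128/5)² = (-7793/5)² = 60730849/25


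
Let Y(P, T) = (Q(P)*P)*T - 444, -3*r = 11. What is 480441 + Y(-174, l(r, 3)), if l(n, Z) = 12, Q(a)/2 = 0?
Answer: 479997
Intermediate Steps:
r = -11/3 (r = -1/3*11 = -11/3 ≈ -3.6667)
Q(a) = 0 (Q(a) = 2*0 = 0)
Y(P, T) = -444 (Y(P, T) = (0*P)*T - 444 = 0*T - 444 = 0 - 444 = -444)
480441 + Y(-174, l(r, 3)) = 480441 - 444 = 479997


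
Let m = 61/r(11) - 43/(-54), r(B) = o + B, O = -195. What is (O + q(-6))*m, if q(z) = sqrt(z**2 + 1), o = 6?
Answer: -261625/306 + 4025*sqrt(37)/918 ≈ -828.31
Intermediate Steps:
r(B) = 6 + B
q(z) = sqrt(1 + z**2)
m = 4025/918 (m = 61/(6 + 11) - 43/(-54) = 61/17 - 43*(-1/54) = 61*(1/17) + 43/54 = 61/17 + 43/54 = 4025/918 ≈ 4.3845)
(O + q(-6))*m = (-195 + sqrt(1 + (-6)**2))*(4025/918) = (-195 + sqrt(1 + 36))*(4025/918) = (-195 + sqrt(37))*(4025/918) = -261625/306 + 4025*sqrt(37)/918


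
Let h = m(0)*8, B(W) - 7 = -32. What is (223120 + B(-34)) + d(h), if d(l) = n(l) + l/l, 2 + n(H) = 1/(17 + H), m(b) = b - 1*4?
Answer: 3346409/15 ≈ 2.2309e+5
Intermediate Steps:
m(b) = -4 + b (m(b) = b - 4 = -4 + b)
B(W) = -25 (B(W) = 7 - 32 = -25)
h = -32 (h = (-4 + 0)*8 = -4*8 = -32)
n(H) = -2 + 1/(17 + H)
d(l) = 1 + (-33 - 2*l)/(17 + l) (d(l) = (-33 - 2*l)/(17 + l) + l/l = (-33 - 2*l)/(17 + l) + 1 = 1 + (-33 - 2*l)/(17 + l))
(223120 + B(-34)) + d(h) = (223120 - 25) + (-16 - 1*(-32))/(17 - 32) = 223095 + (-16 + 32)/(-15) = 223095 - 1/15*16 = 223095 - 16/15 = 3346409/15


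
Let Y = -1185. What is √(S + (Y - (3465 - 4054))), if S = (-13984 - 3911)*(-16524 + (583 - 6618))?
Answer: √403692709 ≈ 20092.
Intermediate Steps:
S = 403693305 (S = -17895*(-16524 - 6035) = -17895*(-22559) = 403693305)
√(S + (Y - (3465 - 4054))) = √(403693305 + (-1185 - (3465 - 4054))) = √(403693305 + (-1185 - 1*(-589))) = √(403693305 + (-1185 + 589)) = √(403693305 - 596) = √403692709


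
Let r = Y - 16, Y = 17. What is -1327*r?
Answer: -1327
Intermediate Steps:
r = 1 (r = 17 - 16 = 1)
-1327*r = -1327*1 = -1327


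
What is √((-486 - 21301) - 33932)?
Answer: 3*I*√6191 ≈ 236.05*I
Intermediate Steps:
√((-486 - 21301) - 33932) = √(-21787 - 33932) = √(-55719) = 3*I*√6191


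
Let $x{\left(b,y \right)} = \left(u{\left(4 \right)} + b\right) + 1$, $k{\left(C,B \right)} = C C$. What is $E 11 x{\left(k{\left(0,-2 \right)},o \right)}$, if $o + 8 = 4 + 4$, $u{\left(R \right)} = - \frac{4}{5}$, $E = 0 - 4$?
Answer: $- \frac{44}{5} \approx -8.8$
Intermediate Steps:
$k{\left(C,B \right)} = C^{2}$
$E = -4$
$u{\left(R \right)} = - \frac{4}{5}$ ($u{\left(R \right)} = \left(-4\right) \frac{1}{5} = - \frac{4}{5}$)
$o = 0$ ($o = -8 + \left(4 + 4\right) = -8 + 8 = 0$)
$x{\left(b,y \right)} = \frac{1}{5} + b$ ($x{\left(b,y \right)} = \left(- \frac{4}{5} + b\right) + 1 = \frac{1}{5} + b$)
$E 11 x{\left(k{\left(0,-2 \right)},o \right)} = \left(-4\right) 11 \left(\frac{1}{5} + 0^{2}\right) = - 44 \left(\frac{1}{5} + 0\right) = \left(-44\right) \frac{1}{5} = - \frac{44}{5}$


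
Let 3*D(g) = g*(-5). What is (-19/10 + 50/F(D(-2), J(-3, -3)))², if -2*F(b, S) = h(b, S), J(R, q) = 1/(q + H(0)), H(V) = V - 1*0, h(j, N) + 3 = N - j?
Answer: 17161/100 ≈ 171.61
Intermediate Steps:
h(j, N) = -3 + N - j (h(j, N) = -3 + (N - j) = -3 + N - j)
H(V) = V (H(V) = V + 0 = V)
D(g) = -5*g/3 (D(g) = (g*(-5))/3 = (-5*g)/3 = -5*g/3)
J(R, q) = 1/q (J(R, q) = 1/(q + 0) = 1/q)
F(b, S) = 3/2 + b/2 - S/2 (F(b, S) = -(-3 + S - b)/2 = 3/2 + b/2 - S/2)
(-19/10 + 50/F(D(-2), J(-3, -3)))² = (-19/10 + 50/(3/2 + (-5/3*(-2))/2 - ½/(-3)))² = (-19*⅒ + 50/(3/2 + (½)*(10/3) - ½*(-⅓)))² = (-19/10 + 50/(3/2 + 5/3 + ⅙))² = (-19/10 + 50/(10/3))² = (-19/10 + 50*(3/10))² = (-19/10 + 15)² = (131/10)² = 17161/100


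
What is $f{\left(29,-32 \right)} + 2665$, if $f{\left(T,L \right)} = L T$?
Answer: $1737$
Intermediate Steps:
$f{\left(29,-32 \right)} + 2665 = \left(-32\right) 29 + 2665 = -928 + 2665 = 1737$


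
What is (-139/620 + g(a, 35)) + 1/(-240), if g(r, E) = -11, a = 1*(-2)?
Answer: -83539/7440 ≈ -11.228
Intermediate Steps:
a = -2
(-139/620 + g(a, 35)) + 1/(-240) = (-139/620 - 11) + 1/(-240) = (-139*1/620 - 11) - 1/240 = (-139/620 - 11) - 1/240 = -6959/620 - 1/240 = -83539/7440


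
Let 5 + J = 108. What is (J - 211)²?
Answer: 11664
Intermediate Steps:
J = 103 (J = -5 + 108 = 103)
(J - 211)² = (103 - 211)² = (-108)² = 11664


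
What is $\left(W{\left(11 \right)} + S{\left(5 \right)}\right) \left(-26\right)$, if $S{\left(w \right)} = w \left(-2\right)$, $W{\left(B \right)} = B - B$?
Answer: $260$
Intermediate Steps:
$W{\left(B \right)} = 0$
$S{\left(w \right)} = - 2 w$
$\left(W{\left(11 \right)} + S{\left(5 \right)}\right) \left(-26\right) = \left(0 - 10\right) \left(-26\right) = \left(-10\right) \left(-26\right) = 260$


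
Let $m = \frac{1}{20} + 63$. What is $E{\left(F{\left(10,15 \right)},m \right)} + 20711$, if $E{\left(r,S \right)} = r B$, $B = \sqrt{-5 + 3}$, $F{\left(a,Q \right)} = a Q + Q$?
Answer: $20711 + 165 i \sqrt{2} \approx 20711.0 + 233.35 i$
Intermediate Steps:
$m = \frac{1261}{20}$ ($m = \frac{1}{20} + 63 = \frac{1261}{20} \approx 63.05$)
$F{\left(a,Q \right)} = Q + Q a$ ($F{\left(a,Q \right)} = Q a + Q = Q + Q a$)
$B = i \sqrt{2}$ ($B = \sqrt{-2} = i \sqrt{2} \approx 1.4142 i$)
$E{\left(r,S \right)} = i r \sqrt{2}$ ($E{\left(r,S \right)} = r i \sqrt{2} = i r \sqrt{2}$)
$E{\left(F{\left(10,15 \right)},m \right)} + 20711 = i 15 \left(1 + 10\right) \sqrt{2} + 20711 = i 15 \cdot 11 \sqrt{2} + 20711 = i 165 \sqrt{2} + 20711 = 165 i \sqrt{2} + 20711 = 20711 + 165 i \sqrt{2}$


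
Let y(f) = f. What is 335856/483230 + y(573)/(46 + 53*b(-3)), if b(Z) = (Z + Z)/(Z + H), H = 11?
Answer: 111595956/1208075 ≈ 92.375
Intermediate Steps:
b(Z) = 2*Z/(11 + Z) (b(Z) = (Z + Z)/(Z + 11) = (2*Z)/(11 + Z) = 2*Z/(11 + Z))
335856/483230 + y(573)/(46 + 53*b(-3)) = 335856/483230 + 573/(46 + 53*(2*(-3)/(11 - 3))) = 335856*(1/483230) + 573/(46 + 53*(2*(-3)/8)) = 167928/241615 + 573/(46 + 53*(2*(-3)*(⅛))) = 167928/241615 + 573/(46 + 53*(-¾)) = 167928/241615 + 573/(46 - 159/4) = 167928/241615 + 573/(25/4) = 167928/241615 + 573*(4/25) = 167928/241615 + 2292/25 = 111595956/1208075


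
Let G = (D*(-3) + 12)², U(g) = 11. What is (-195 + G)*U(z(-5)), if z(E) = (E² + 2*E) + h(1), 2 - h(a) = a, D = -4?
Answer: 4191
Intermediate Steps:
h(a) = 2 - a
z(E) = 1 + E² + 2*E (z(E) = (E² + 2*E) + (2 - 1*1) = (E² + 2*E) + (2 - 1) = (E² + 2*E) + 1 = 1 + E² + 2*E)
G = 576 (G = (-4*(-3) + 12)² = (12 + 12)² = 24² = 576)
(-195 + G)*U(z(-5)) = (-195 + 576)*11 = 381*11 = 4191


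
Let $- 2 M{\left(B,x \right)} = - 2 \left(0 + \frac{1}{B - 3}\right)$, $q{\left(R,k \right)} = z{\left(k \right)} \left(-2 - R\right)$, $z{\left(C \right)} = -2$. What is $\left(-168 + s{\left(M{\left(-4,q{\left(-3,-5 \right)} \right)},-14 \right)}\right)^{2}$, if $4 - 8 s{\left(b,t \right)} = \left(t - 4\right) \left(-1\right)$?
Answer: $\frac{461041}{16} \approx 28815.0$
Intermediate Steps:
$q{\left(R,k \right)} = 4 + 2 R$ ($q{\left(R,k \right)} = - 2 \left(-2 - R\right) = 4 + 2 R$)
$M{\left(B,x \right)} = \frac{1}{-3 + B}$ ($M{\left(B,x \right)} = - \frac{\left(-2\right) \left(0 + \frac{1}{B - 3}\right)}{2} = - \frac{\left(-2\right) \left(0 + \frac{1}{-3 + B}\right)}{2} = - \frac{\left(-2\right) \frac{1}{-3 + B}}{2} = \frac{1}{-3 + B}$)
$s{\left(b,t \right)} = \frac{t}{8}$ ($s{\left(b,t \right)} = \frac{1}{2} - \frac{\left(t - 4\right) \left(-1\right)}{8} = \frac{1}{2} - \frac{\left(-4 + t\right) \left(-1\right)}{8} = \frac{1}{2} - \frac{4 - t}{8} = \frac{1}{2} + \left(- \frac{1}{2} + \frac{t}{8}\right) = \frac{t}{8}$)
$\left(-168 + s{\left(M{\left(-4,q{\left(-3,-5 \right)} \right)},-14 \right)}\right)^{2} = \left(-168 + \frac{1}{8} \left(-14\right)\right)^{2} = \left(-168 - \frac{7}{4}\right)^{2} = \left(- \frac{679}{4}\right)^{2} = \frac{461041}{16}$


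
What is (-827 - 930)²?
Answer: 3087049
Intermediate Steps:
(-827 - 930)² = (-1757)² = 3087049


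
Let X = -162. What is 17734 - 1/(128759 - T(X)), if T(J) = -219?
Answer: 2287295851/128978 ≈ 17734.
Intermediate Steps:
17734 - 1/(128759 - T(X)) = 17734 - 1/(128759 - 1*(-219)) = 17734 - 1/(128759 + 219) = 17734 - 1/128978 = 2287295851/128978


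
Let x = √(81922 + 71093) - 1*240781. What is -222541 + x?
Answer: -463322 + 101*√15 ≈ -4.6293e+5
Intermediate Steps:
x = -240781 + 101*√15 (x = √153015 - 240781 = 101*√15 - 240781 = -240781 + 101*√15 ≈ -2.4039e+5)
-222541 + x = -222541 + (-240781 + 101*√15) = -463322 + 101*√15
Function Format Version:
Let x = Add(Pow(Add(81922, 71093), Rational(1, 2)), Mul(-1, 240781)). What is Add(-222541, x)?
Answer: Add(-463322, Mul(101, Pow(15, Rational(1, 2)))) ≈ -4.6293e+5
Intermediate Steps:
x = Add(-240781, Mul(101, Pow(15, Rational(1, 2)))) (x = Add(Pow(153015, Rational(1, 2)), -240781) = Add(Mul(101, Pow(15, Rational(1, 2))), -240781) = Add(-240781, Mul(101, Pow(15, Rational(1, 2)))) ≈ -2.4039e+5)
Add(-222541, x) = Add(-222541, Add(-240781, Mul(101, Pow(15, Rational(1, 2))))) = Add(-463322, Mul(101, Pow(15, Rational(1, 2))))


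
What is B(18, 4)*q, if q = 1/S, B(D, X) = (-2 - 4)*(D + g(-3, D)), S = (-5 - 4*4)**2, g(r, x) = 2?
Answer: -40/147 ≈ -0.27211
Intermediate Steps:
S = 441 (S = (-5 - 16)**2 = (-21)**2 = 441)
B(D, X) = -12 - 6*D (B(D, X) = (-2 - 4)*(D + 2) = -6*(2 + D) = -12 - 6*D)
q = 1/441 ≈ 0.0022676
B(18, 4)*q = (-12 - 6*18)*(1/441) = (-12 - 108)*(1/441) = -120*1/441 = -40/147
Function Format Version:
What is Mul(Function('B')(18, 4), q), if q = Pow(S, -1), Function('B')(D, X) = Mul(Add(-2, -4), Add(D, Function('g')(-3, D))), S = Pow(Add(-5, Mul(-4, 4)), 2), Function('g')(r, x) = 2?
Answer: Rational(-40, 147) ≈ -0.27211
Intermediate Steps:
S = 441 (S = Pow(Add(-5, -16), 2) = Pow(-21, 2) = 441)
Function('B')(D, X) = Add(-12, Mul(-6, D)) (Function('B')(D, X) = Mul(Add(-2, -4), Add(D, 2)) = Mul(-6, Add(2, D)) = Add(-12, Mul(-6, D)))
q = Rational(1, 441) (q = Pow(441, -1) = Rational(1, 441) ≈ 0.0022676)
Mul(Function('B')(18, 4), q) = Mul(Add(-12, Mul(-6, 18)), Rational(1, 441)) = Mul(Add(-12, -108), Rational(1, 441)) = Mul(-120, Rational(1, 441)) = Rational(-40, 147)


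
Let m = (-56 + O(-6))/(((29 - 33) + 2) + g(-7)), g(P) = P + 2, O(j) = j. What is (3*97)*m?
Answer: 18042/7 ≈ 2577.4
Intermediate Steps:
g(P) = 2 + P
m = 62/7 (m = (-56 - 6)/(((29 - 33) + 2) + (2 - 7)) = -62/((-4 + 2) - 5) = -62/(-2 - 5) = -62/(-7) = -62*(-⅐) = 62/7 ≈ 8.8571)
(3*97)*m = (3*97)*(62/7) = 291*(62/7) = 18042/7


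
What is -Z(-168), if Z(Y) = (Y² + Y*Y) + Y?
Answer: -56280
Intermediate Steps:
Z(Y) = Y + 2*Y² (Z(Y) = (Y² + Y²) + Y = 2*Y² + Y = Y + 2*Y²)
-Z(-168) = -(-168)*(1 + 2*(-168)) = -(-168)*(1 - 336) = -(-168)*(-335) = -1*56280 = -56280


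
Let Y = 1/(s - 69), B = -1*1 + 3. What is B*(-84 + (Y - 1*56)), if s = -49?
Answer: -16521/59 ≈ -280.02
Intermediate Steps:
B = 2 (B = -1 + 3 = 2)
Y = -1/118 (Y = 1/(-49 - 69) = 1/(-118) = -1/118 ≈ -0.0084746)
B*(-84 + (Y - 1*56)) = 2*(-84 + (-1/118 - 1*56)) = 2*(-84 + (-1/118 - 56)) = 2*(-84 - 6609/118) = 2*(-16521/118) = -16521/59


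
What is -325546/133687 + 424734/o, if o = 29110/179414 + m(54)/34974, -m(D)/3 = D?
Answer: 4948515682607442883/1836391609187 ≈ 2.6947e+6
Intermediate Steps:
m(D) = -3*D
o = 27473002/174300701 (o = 29110/179414 - 3*54/34974 = 29110*(1/179414) - 162*1/34974 = 14555/89707 - 9/1943 = 27473002/174300701 ≈ 0.15762)
-325546/133687 + 424734/o = -325546/133687 + 424734/(27473002/174300701) = -325546*1/133687 + 424734*(174300701/27473002) = -325546/133687 + 37015716969267/13736501 = 4948515682607442883/1836391609187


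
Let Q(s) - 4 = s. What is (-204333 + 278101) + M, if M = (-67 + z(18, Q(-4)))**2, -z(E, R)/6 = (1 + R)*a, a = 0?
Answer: 78257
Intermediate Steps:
Q(s) = 4 + s
z(E, R) = 0 (z(E, R) = -6*(1 + R)*0 = -6*0 = 0)
M = 4489 (M = (-67 + 0)**2 = (-67)**2 = 4489)
(-204333 + 278101) + M = (-204333 + 278101) + 4489 = 73768 + 4489 = 78257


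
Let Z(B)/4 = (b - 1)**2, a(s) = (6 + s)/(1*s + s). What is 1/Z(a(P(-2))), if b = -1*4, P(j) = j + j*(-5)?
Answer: 1/100 ≈ 0.010000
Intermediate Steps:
P(j) = -4*j (P(j) = j - 5*j = -4*j)
a(s) = (6 + s)/(2*s) (a(s) = (6 + s)/(s + s) = (6 + s)/((2*s)) = (6 + s)*(1/(2*s)) = (6 + s)/(2*s))
b = -4
Z(B) = 100 (Z(B) = 4*(-4 - 1)**2 = 4*(-5)**2 = 4*25 = 100)
1/Z(a(P(-2))) = 1/100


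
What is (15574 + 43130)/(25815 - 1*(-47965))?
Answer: 14676/18445 ≈ 0.79566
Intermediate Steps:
(15574 + 43130)/(25815 - 1*(-47965)) = 58704/(25815 + 47965) = 58704/73780 = 58704*(1/73780) = 14676/18445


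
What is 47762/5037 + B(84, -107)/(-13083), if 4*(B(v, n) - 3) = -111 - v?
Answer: 833467585/87865428 ≈ 9.4857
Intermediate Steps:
B(v, n) = -99/4 - v/4 (B(v, n) = 3 + (-111 - v)/4 = 3 + (-111/4 - v/4) = -99/4 - v/4)
47762/5037 + B(84, -107)/(-13083) = 47762/5037 + (-99/4 - 1/4*84)/(-13083) = 47762*(1/5037) + (-99/4 - 21)*(-1/13083) = 47762/5037 - 183/4*(-1/13083) = 47762/5037 + 61/17444 = 833467585/87865428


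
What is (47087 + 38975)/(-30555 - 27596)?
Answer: -86062/58151 ≈ -1.4800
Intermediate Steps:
(47087 + 38975)/(-30555 - 27596) = 86062/(-58151) = 86062*(-1/58151) = -86062/58151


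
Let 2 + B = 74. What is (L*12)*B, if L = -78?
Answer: -67392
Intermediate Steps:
B = 72 (B = -2 + 74 = 72)
(L*12)*B = -78*12*72 = -936*72 = -67392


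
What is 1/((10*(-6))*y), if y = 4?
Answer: -1/240 ≈ -0.0041667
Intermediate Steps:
1/((10*(-6))*y) = 1/((10*(-6))*4) = 1/(-60*4) = 1/(-240) = -1/240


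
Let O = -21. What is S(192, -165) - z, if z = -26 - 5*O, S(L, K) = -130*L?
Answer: -25039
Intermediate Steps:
z = 79 (z = -26 - 5*(-21) = -26 + 105 = 79)
S(192, -165) - z = -130*192 - 1*79 = -24960 - 79 = -25039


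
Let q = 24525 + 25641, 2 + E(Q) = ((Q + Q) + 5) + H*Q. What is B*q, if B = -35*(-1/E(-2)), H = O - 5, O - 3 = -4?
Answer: 1755810/11 ≈ 1.5962e+5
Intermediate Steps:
O = -1 (O = 3 - 4 = -1)
H = -6 (H = -1 - 5 = -6)
E(Q) = 3 - 4*Q (E(Q) = -2 + (((Q + Q) + 5) - 6*Q) = -2 + ((2*Q + 5) - 6*Q) = -2 + ((5 + 2*Q) - 6*Q) = -2 + (5 - 4*Q) = 3 - 4*Q)
q = 50166
B = 35/11 (B = -35*(-1/(3 - 4*(-2))) = -35*(-1/(3 + 8)) = -35/((-1*11)) = -35/(-11) = -35*(-1/11) = 35/11 ≈ 3.1818)
B*q = (35/11)*50166 = 1755810/11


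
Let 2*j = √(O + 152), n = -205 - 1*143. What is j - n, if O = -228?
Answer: 348 + I*√19 ≈ 348.0 + 4.3589*I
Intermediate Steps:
n = -348 (n = -205 - 143 = -348)
j = I*√19 (j = √(-228 + 152)/2 = √(-76)/2 = (2*I*√19)/2 = I*√19 ≈ 4.3589*I)
j - n = I*√19 - 1*(-348) = I*√19 + 348 = 348 + I*√19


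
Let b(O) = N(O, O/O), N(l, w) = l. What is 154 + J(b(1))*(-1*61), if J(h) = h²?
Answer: 93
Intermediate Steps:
b(O) = O
154 + J(b(1))*(-1*61) = 154 + 1²*(-1*61) = 154 + 1*(-61) = 154 - 61 = 93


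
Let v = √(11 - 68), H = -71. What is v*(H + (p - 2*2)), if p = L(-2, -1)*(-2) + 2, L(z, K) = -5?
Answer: -63*I*√57 ≈ -475.64*I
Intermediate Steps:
v = I*√57 (v = √(-57) = I*√57 ≈ 7.5498*I)
p = 12 (p = -5*(-2) + 2 = 10 + 2 = 12)
v*(H + (p - 2*2)) = (I*√57)*(-71 + (12 - 2*2)) = (I*√57)*(-71 + (12 - 4)) = (I*√57)*(-71 + 8) = (I*√57)*(-63) = -63*I*√57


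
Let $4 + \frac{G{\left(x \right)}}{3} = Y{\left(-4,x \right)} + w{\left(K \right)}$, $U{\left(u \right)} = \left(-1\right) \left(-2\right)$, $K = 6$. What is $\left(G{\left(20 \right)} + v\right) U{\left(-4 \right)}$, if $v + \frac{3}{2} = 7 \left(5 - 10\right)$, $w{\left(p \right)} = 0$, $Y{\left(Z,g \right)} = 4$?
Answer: $-73$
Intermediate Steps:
$U{\left(u \right)} = 2$
$v = - \frac{73}{2}$ ($v = - \frac{3}{2} + 7 \left(5 - 10\right) = - \frac{3}{2} + 7 \left(-5\right) = - \frac{3}{2} - 35 = - \frac{73}{2} \approx -36.5$)
$G{\left(x \right)} = 0$ ($G{\left(x \right)} = -12 + 3 \left(4 + 0\right) = -12 + 3 \cdot 4 = -12 + 12 = 0$)
$\left(G{\left(20 \right)} + v\right) U{\left(-4 \right)} = \left(0 - \frac{73}{2}\right) 2 = \left(- \frac{73}{2}\right) 2 = -73$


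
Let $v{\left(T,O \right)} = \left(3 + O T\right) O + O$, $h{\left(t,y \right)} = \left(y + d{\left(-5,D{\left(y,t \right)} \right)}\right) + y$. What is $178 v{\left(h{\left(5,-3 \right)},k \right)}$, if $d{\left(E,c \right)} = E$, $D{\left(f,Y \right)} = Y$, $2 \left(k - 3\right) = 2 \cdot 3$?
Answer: $-66216$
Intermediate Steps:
$k = 6$ ($k = 3 + \frac{2 \cdot 3}{2} = 3 + \frac{1}{2} \cdot 6 = 3 + 3 = 6$)
$h{\left(t,y \right)} = -5 + 2 y$ ($h{\left(t,y \right)} = \left(y - 5\right) + y = \left(-5 + y\right) + y = -5 + 2 y$)
$v{\left(T,O \right)} = O + O \left(3 + O T\right)$ ($v{\left(T,O \right)} = O \left(3 + O T\right) + O = O + O \left(3 + O T\right)$)
$178 v{\left(h{\left(5,-3 \right)},k \right)} = 178 \cdot 6 \left(4 + 6 \left(-5 + 2 \left(-3\right)\right)\right) = 178 \cdot 6 \left(4 + 6 \left(-5 - 6\right)\right) = 178 \cdot 6 \left(4 + 6 \left(-11\right)\right) = 178 \cdot 6 \left(4 - 66\right) = 178 \cdot 6 \left(-62\right) = 178 \left(-372\right) = -66216$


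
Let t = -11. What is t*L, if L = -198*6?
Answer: 13068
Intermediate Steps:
L = -1188
t*L = -11*(-1188) = 13068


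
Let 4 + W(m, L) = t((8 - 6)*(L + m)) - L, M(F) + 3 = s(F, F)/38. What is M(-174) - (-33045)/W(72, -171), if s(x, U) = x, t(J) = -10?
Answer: 605247/2983 ≈ 202.90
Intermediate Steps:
M(F) = -3 + F/38
W(m, L) = -14 - L (W(m, L) = -4 + (-10 - L) = -14 - L)
M(-174) - (-33045)/W(72, -171) = (-3 + (1/38)*(-174)) - (-33045)/(-14 - 1*(-171)) = (-3 - 87/19) - (-33045)/(-14 + 171) = -144/19 - (-33045)/157 = -144/19 - 1*(-33045/157) = -144/19 + 33045/157 = 605247/2983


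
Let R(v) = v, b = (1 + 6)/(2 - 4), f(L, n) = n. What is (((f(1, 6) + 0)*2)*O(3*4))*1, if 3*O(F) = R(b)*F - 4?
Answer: -184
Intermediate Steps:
b = -7/2 (b = 7/(-2) = 7*(-½) = -7/2 ≈ -3.5000)
O(F) = -4/3 - 7*F/6 (O(F) = (-7*F/2 - 4)/3 = (-4 - 7*F/2)/3 = -4/3 - 7*F/6)
(((f(1, 6) + 0)*2)*O(3*4))*1 = (((6 + 0)*2)*(-4/3 - 7*4/2))*1 = ((6*2)*(-4/3 - 7/6*12))*1 = (12*(-4/3 - 14))*1 = (12*(-46/3))*1 = -184*1 = -184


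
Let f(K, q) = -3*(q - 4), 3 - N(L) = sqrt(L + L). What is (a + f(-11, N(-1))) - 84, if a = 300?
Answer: 219 + 3*I*sqrt(2) ≈ 219.0 + 4.2426*I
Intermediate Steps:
N(L) = 3 - sqrt(2)*sqrt(L) (N(L) = 3 - sqrt(L + L) = 3 - sqrt(2*L) = 3 - sqrt(2)*sqrt(L))
f(K, q) = 12 - 3*q (f(K, q) = -3*(-4 + q) = 12 - 3*q)
(a + f(-11, N(-1))) - 84 = (300 + (12 - 3*(3 - sqrt(2)*sqrt(-1)))) - 84 = (300 + (12 - 3*(3 - sqrt(2)*I))) - 84 = (300 + (12 - 3*(3 - I*sqrt(2)))) - 84 = (300 + (12 + (-9 + 3*I*sqrt(2)))) - 84 = (300 + (3 + 3*I*sqrt(2))) - 84 = (303 + 3*I*sqrt(2)) - 84 = 219 + 3*I*sqrt(2)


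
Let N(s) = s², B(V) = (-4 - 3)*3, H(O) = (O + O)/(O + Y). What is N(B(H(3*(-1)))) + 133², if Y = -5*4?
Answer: 18130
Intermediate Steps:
Y = -20
H(O) = 2*O/(-20 + O) (H(O) = (O + O)/(O - 20) = (2*O)/(-20 + O) = 2*O/(-20 + O))
B(V) = -21 (B(V) = -7*3 = -21)
N(B(H(3*(-1)))) + 133² = (-21)² + 133² = 441 + 17689 = 18130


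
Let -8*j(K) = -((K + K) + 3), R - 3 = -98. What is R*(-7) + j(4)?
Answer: 5331/8 ≈ 666.38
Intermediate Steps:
R = -95 (R = 3 - 98 = -95)
j(K) = 3/8 + K/4 (j(K) = -(-1)*((K + K) + 3)/8 = -(-1)*(2*K + 3)/8 = -(-1)*(3 + 2*K)/8 = -(-3 - 2*K)/8 = 3/8 + K/4)
R*(-7) + j(4) = -95*(-7) + (3/8 + (¼)*4) = 665 + (3/8 + 1) = 665 + 11/8 = 5331/8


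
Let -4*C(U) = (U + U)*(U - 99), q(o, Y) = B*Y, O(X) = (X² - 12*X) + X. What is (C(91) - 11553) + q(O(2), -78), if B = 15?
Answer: -12359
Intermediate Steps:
O(X) = X² - 11*X
q(o, Y) = 15*Y
C(U) = -U*(-99 + U)/2 (C(U) = -(U + U)*(U - 99)/4 = -2*U*(-99 + U)/4 = -U*(-99 + U)/2)
(C(91) - 11553) + q(O(2), -78) = ((½)*91*(99 - 1*91) - 11553) + 15*(-78) = ((½)*91*(99 - 91) - 11553) - 1170 = ((½)*91*8 - 11553) - 1170 = (364 - 11553) - 1170 = -11189 - 1170 = -12359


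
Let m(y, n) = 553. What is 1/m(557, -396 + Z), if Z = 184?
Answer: 1/553 ≈ 0.0018083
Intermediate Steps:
1/m(557, -396 + Z) = 1/553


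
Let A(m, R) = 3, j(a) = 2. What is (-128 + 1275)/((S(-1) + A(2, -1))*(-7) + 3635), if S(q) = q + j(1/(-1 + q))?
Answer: 1147/3607 ≈ 0.31799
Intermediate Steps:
S(q) = 2 + q (S(q) = q + 2 = 2 + q)
(-128 + 1275)/((S(-1) + A(2, -1))*(-7) + 3635) = (-128 + 1275)/(((2 - 1) + 3)*(-7) + 3635) = 1147/((1 + 3)*(-7) + 3635) = 1147/(4*(-7) + 3635) = 1147/(-28 + 3635) = 1147/3607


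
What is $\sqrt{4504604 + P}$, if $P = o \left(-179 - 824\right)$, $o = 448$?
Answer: $2 \sqrt{1013815} \approx 2013.8$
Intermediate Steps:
$P = -449344$ ($P = 448 \left(-179 - 824\right) = 448 \left(-1003\right) = -449344$)
$\sqrt{4504604 + P} = \sqrt{4504604 - 449344} = \sqrt{4055260} = 2 \sqrt{1013815}$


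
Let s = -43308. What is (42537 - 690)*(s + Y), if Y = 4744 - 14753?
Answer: -2231156499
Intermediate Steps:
Y = -10009
(42537 - 690)*(s + Y) = (42537 - 690)*(-43308 - 10009) = 41847*(-53317) = -2231156499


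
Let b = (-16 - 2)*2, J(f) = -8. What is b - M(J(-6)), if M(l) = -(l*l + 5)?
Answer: 33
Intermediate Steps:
b = -36 (b = -18*2 = -36)
M(l) = -5 - l**2 (M(l) = -(l**2 + 5) = -(5 + l**2) = -5 - l**2)
b - M(J(-6)) = -36 - (-5 - 1*(-8)**2) = -36 - (-5 - 1*64) = -36 - (-5 - 64) = -36 - 1*(-69) = -36 + 69 = 33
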